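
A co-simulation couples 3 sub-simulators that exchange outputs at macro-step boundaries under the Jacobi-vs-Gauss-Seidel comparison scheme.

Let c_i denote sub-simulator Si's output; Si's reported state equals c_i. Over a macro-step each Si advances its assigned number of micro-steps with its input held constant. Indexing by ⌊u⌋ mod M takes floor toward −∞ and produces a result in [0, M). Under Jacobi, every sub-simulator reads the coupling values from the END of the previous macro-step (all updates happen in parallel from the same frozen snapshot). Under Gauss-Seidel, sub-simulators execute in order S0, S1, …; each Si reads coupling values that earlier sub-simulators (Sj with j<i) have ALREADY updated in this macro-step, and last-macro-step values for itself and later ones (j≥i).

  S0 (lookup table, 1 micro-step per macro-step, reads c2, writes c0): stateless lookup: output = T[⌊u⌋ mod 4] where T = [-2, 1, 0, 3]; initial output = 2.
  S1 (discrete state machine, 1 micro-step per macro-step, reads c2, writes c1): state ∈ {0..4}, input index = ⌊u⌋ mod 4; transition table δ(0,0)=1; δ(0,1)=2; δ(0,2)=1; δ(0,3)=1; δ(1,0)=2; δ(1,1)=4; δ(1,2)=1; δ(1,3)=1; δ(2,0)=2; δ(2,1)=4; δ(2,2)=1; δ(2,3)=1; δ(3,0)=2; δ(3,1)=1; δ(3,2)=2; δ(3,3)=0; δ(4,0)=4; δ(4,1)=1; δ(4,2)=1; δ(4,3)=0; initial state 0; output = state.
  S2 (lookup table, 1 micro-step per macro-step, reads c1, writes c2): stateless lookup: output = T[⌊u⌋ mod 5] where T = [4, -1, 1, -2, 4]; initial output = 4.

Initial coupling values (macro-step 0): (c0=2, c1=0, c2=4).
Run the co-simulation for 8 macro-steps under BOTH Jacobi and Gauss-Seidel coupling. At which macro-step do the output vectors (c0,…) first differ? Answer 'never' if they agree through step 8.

[Jacobi] macro 1: S0 reads c2=4 → after 1×micro: -2; S1 reads c2=4 → after 1×micro: 1; S2 reads c1=0 → after 1×micro: 4 ⇒ (c0=-2, c1=1, c2=4)
[Jacobi] macro 2: S0 reads c2=4 → after 1×micro: -2; S1 reads c2=4 → after 1×micro: 2; S2 reads c1=1 → after 1×micro: -1 ⇒ (c0=-2, c1=2, c2=-1)
[Jacobi] macro 3: S0 reads c2=-1 → after 1×micro: 3; S1 reads c2=-1 → after 1×micro: 1; S2 reads c1=2 → after 1×micro: 1 ⇒ (c0=3, c1=1, c2=1)
[Jacobi] macro 4: S0 reads c2=1 → after 1×micro: 1; S1 reads c2=1 → after 1×micro: 4; S2 reads c1=1 → after 1×micro: -1 ⇒ (c0=1, c1=4, c2=-1)
[Jacobi] macro 5: S0 reads c2=-1 → after 1×micro: 3; S1 reads c2=-1 → after 1×micro: 0; S2 reads c1=4 → after 1×micro: 4 ⇒ (c0=3, c1=0, c2=4)
[Jacobi] macro 6: S0 reads c2=4 → after 1×micro: -2; S1 reads c2=4 → after 1×micro: 1; S2 reads c1=0 → after 1×micro: 4 ⇒ (c0=-2, c1=1, c2=4)
[Jacobi] macro 7: S0 reads c2=4 → after 1×micro: -2; S1 reads c2=4 → after 1×micro: 2; S2 reads c1=1 → after 1×micro: -1 ⇒ (c0=-2, c1=2, c2=-1)
[Jacobi] macro 8: S0 reads c2=-1 → after 1×micro: 3; S1 reads c2=-1 → after 1×micro: 1; S2 reads c1=2 → after 1×micro: 1 ⇒ (c0=3, c1=1, c2=1)
[Gauss-Seidel] macro 1: S0 reads c2=4 → after 1×micro: -2; S1 reads c2=4 → after 1×micro: 1; S2 reads c1=1 → after 1×micro: -1 ⇒ (c0=-2, c1=1, c2=-1)
[Gauss-Seidel] macro 2: S0 reads c2=-1 → after 1×micro: 3; S1 reads c2=-1 → after 1×micro: 1; S2 reads c1=1 → after 1×micro: -1 ⇒ (c0=3, c1=1, c2=-1)
[Gauss-Seidel] macro 3: S0 reads c2=-1 → after 1×micro: 3; S1 reads c2=-1 → after 1×micro: 1; S2 reads c1=1 → after 1×micro: -1 ⇒ (c0=3, c1=1, c2=-1)
[Gauss-Seidel] macro 4: S0 reads c2=-1 → after 1×micro: 3; S1 reads c2=-1 → after 1×micro: 1; S2 reads c1=1 → after 1×micro: -1 ⇒ (c0=3, c1=1, c2=-1)
[Gauss-Seidel] macro 5: S0 reads c2=-1 → after 1×micro: 3; S1 reads c2=-1 → after 1×micro: 1; S2 reads c1=1 → after 1×micro: -1 ⇒ (c0=3, c1=1, c2=-1)
[Gauss-Seidel] macro 6: S0 reads c2=-1 → after 1×micro: 3; S1 reads c2=-1 → after 1×micro: 1; S2 reads c1=1 → after 1×micro: -1 ⇒ (c0=3, c1=1, c2=-1)
[Gauss-Seidel] macro 7: S0 reads c2=-1 → after 1×micro: 3; S1 reads c2=-1 → after 1×micro: 1; S2 reads c1=1 → after 1×micro: -1 ⇒ (c0=3, c1=1, c2=-1)
[Gauss-Seidel] macro 8: S0 reads c2=-1 → after 1×micro: 3; S1 reads c2=-1 → after 1×micro: 1; S2 reads c1=1 → after 1×micro: -1 ⇒ (c0=3, c1=1, c2=-1)

first divergence at macro-step: 1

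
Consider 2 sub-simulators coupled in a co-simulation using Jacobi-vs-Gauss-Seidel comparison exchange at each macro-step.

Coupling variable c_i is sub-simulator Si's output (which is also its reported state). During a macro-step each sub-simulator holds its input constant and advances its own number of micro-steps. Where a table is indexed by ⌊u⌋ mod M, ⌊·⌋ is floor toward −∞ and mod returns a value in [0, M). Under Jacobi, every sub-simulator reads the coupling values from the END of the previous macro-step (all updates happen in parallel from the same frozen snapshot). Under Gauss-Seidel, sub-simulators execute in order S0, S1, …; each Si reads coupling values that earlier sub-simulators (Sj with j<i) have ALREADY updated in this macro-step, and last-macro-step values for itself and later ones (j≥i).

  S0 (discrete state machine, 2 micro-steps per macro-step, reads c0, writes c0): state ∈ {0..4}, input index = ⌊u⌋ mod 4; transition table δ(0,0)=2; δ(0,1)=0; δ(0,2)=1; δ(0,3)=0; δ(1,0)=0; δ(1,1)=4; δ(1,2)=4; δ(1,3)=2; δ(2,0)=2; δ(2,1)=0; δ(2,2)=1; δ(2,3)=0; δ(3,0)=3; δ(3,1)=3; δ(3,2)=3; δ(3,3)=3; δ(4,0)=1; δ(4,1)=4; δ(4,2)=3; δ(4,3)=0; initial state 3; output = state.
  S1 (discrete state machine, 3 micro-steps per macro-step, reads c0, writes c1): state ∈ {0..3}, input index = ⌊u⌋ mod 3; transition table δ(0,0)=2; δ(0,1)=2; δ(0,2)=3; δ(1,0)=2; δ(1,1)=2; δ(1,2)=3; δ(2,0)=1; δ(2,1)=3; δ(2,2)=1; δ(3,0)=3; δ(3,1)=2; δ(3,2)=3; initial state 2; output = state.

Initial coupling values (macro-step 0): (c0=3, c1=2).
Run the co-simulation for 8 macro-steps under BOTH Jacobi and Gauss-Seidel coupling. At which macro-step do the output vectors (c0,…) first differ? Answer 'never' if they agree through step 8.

first divergence at macro-step: never

[Jacobi] macro 1: S0 reads c0=3 → after 2×micro: 3; S1 reads c0=3 → after 3×micro: 1 ⇒ (c0=3, c1=1)
[Jacobi] macro 2: S0 reads c0=3 → after 2×micro: 3; S1 reads c0=3 → after 3×micro: 2 ⇒ (c0=3, c1=2)
[Jacobi] macro 3: S0 reads c0=3 → after 2×micro: 3; S1 reads c0=3 → after 3×micro: 1 ⇒ (c0=3, c1=1)
[Jacobi] macro 4: S0 reads c0=3 → after 2×micro: 3; S1 reads c0=3 → after 3×micro: 2 ⇒ (c0=3, c1=2)
[Jacobi] macro 5: S0 reads c0=3 → after 2×micro: 3; S1 reads c0=3 → after 3×micro: 1 ⇒ (c0=3, c1=1)
[Jacobi] macro 6: S0 reads c0=3 → after 2×micro: 3; S1 reads c0=3 → after 3×micro: 2 ⇒ (c0=3, c1=2)
[Jacobi] macro 7: S0 reads c0=3 → after 2×micro: 3; S1 reads c0=3 → after 3×micro: 1 ⇒ (c0=3, c1=1)
[Jacobi] macro 8: S0 reads c0=3 → after 2×micro: 3; S1 reads c0=3 → after 3×micro: 2 ⇒ (c0=3, c1=2)
[Gauss-Seidel] macro 1: S0 reads c0=3 → after 2×micro: 3; S1 reads c0=3 → after 3×micro: 1 ⇒ (c0=3, c1=1)
[Gauss-Seidel] macro 2: S0 reads c0=3 → after 2×micro: 3; S1 reads c0=3 → after 3×micro: 2 ⇒ (c0=3, c1=2)
[Gauss-Seidel] macro 3: S0 reads c0=3 → after 2×micro: 3; S1 reads c0=3 → after 3×micro: 1 ⇒ (c0=3, c1=1)
[Gauss-Seidel] macro 4: S0 reads c0=3 → after 2×micro: 3; S1 reads c0=3 → after 3×micro: 2 ⇒ (c0=3, c1=2)
[Gauss-Seidel] macro 5: S0 reads c0=3 → after 2×micro: 3; S1 reads c0=3 → after 3×micro: 1 ⇒ (c0=3, c1=1)
[Gauss-Seidel] macro 6: S0 reads c0=3 → after 2×micro: 3; S1 reads c0=3 → after 3×micro: 2 ⇒ (c0=3, c1=2)
[Gauss-Seidel] macro 7: S0 reads c0=3 → after 2×micro: 3; S1 reads c0=3 → after 3×micro: 1 ⇒ (c0=3, c1=1)
[Gauss-Seidel] macro 8: S0 reads c0=3 → after 2×micro: 3; S1 reads c0=3 → after 3×micro: 2 ⇒ (c0=3, c1=2)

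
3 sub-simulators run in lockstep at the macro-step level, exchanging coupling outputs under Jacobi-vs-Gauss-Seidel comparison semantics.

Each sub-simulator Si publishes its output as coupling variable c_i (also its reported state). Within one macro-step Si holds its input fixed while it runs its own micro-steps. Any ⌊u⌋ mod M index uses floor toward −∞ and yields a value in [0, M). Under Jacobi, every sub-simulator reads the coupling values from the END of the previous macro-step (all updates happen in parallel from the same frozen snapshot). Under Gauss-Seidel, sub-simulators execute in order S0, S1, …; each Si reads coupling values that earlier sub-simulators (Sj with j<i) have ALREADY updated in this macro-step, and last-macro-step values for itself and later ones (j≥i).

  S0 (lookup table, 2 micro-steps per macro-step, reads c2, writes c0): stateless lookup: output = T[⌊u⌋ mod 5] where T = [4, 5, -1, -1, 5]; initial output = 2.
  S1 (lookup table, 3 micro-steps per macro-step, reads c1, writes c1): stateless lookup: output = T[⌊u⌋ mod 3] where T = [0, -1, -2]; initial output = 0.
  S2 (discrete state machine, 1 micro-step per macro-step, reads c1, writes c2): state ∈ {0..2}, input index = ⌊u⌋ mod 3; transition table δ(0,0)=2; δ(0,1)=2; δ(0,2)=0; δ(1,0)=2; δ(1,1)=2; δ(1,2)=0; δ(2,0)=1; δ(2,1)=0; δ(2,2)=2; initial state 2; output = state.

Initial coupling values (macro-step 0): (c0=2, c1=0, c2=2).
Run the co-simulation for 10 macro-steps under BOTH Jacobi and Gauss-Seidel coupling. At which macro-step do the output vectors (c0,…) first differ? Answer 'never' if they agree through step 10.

[Jacobi] macro 1: S0 reads c2=2 → after 2×micro: -1; S1 reads c1=0 → after 3×micro: 0; S2 reads c1=0 → after 1×micro: 1 ⇒ (c0=-1, c1=0, c2=1)
[Jacobi] macro 2: S0 reads c2=1 → after 2×micro: 5; S1 reads c1=0 → after 3×micro: 0; S2 reads c1=0 → after 1×micro: 2 ⇒ (c0=5, c1=0, c2=2)
[Jacobi] macro 3: S0 reads c2=2 → after 2×micro: -1; S1 reads c1=0 → after 3×micro: 0; S2 reads c1=0 → after 1×micro: 1 ⇒ (c0=-1, c1=0, c2=1)
[Jacobi] macro 4: S0 reads c2=1 → after 2×micro: 5; S1 reads c1=0 → after 3×micro: 0; S2 reads c1=0 → after 1×micro: 2 ⇒ (c0=5, c1=0, c2=2)
[Jacobi] macro 5: S0 reads c2=2 → after 2×micro: -1; S1 reads c1=0 → after 3×micro: 0; S2 reads c1=0 → after 1×micro: 1 ⇒ (c0=-1, c1=0, c2=1)
[Jacobi] macro 6: S0 reads c2=1 → after 2×micro: 5; S1 reads c1=0 → after 3×micro: 0; S2 reads c1=0 → after 1×micro: 2 ⇒ (c0=5, c1=0, c2=2)
[Jacobi] macro 7: S0 reads c2=2 → after 2×micro: -1; S1 reads c1=0 → after 3×micro: 0; S2 reads c1=0 → after 1×micro: 1 ⇒ (c0=-1, c1=0, c2=1)
[Jacobi] macro 8: S0 reads c2=1 → after 2×micro: 5; S1 reads c1=0 → after 3×micro: 0; S2 reads c1=0 → after 1×micro: 2 ⇒ (c0=5, c1=0, c2=2)
[Jacobi] macro 9: S0 reads c2=2 → after 2×micro: -1; S1 reads c1=0 → after 3×micro: 0; S2 reads c1=0 → after 1×micro: 1 ⇒ (c0=-1, c1=0, c2=1)
[Jacobi] macro 10: S0 reads c2=1 → after 2×micro: 5; S1 reads c1=0 → after 3×micro: 0; S2 reads c1=0 → after 1×micro: 2 ⇒ (c0=5, c1=0, c2=2)
[Gauss-Seidel] macro 1: S0 reads c2=2 → after 2×micro: -1; S1 reads c1=0 → after 3×micro: 0; S2 reads c1=0 → after 1×micro: 1 ⇒ (c0=-1, c1=0, c2=1)
[Gauss-Seidel] macro 2: S0 reads c2=1 → after 2×micro: 5; S1 reads c1=0 → after 3×micro: 0; S2 reads c1=0 → after 1×micro: 2 ⇒ (c0=5, c1=0, c2=2)
[Gauss-Seidel] macro 3: S0 reads c2=2 → after 2×micro: -1; S1 reads c1=0 → after 3×micro: 0; S2 reads c1=0 → after 1×micro: 1 ⇒ (c0=-1, c1=0, c2=1)
[Gauss-Seidel] macro 4: S0 reads c2=1 → after 2×micro: 5; S1 reads c1=0 → after 3×micro: 0; S2 reads c1=0 → after 1×micro: 2 ⇒ (c0=5, c1=0, c2=2)
[Gauss-Seidel] macro 5: S0 reads c2=2 → after 2×micro: -1; S1 reads c1=0 → after 3×micro: 0; S2 reads c1=0 → after 1×micro: 1 ⇒ (c0=-1, c1=0, c2=1)
[Gauss-Seidel] macro 6: S0 reads c2=1 → after 2×micro: 5; S1 reads c1=0 → after 3×micro: 0; S2 reads c1=0 → after 1×micro: 2 ⇒ (c0=5, c1=0, c2=2)
[Gauss-Seidel] macro 7: S0 reads c2=2 → after 2×micro: -1; S1 reads c1=0 → after 3×micro: 0; S2 reads c1=0 → after 1×micro: 1 ⇒ (c0=-1, c1=0, c2=1)
[Gauss-Seidel] macro 8: S0 reads c2=1 → after 2×micro: 5; S1 reads c1=0 → after 3×micro: 0; S2 reads c1=0 → after 1×micro: 2 ⇒ (c0=5, c1=0, c2=2)
[Gauss-Seidel] macro 9: S0 reads c2=2 → after 2×micro: -1; S1 reads c1=0 → after 3×micro: 0; S2 reads c1=0 → after 1×micro: 1 ⇒ (c0=-1, c1=0, c2=1)
[Gauss-Seidel] macro 10: S0 reads c2=1 → after 2×micro: 5; S1 reads c1=0 → after 3×micro: 0; S2 reads c1=0 → after 1×micro: 2 ⇒ (c0=5, c1=0, c2=2)

first divergence at macro-step: never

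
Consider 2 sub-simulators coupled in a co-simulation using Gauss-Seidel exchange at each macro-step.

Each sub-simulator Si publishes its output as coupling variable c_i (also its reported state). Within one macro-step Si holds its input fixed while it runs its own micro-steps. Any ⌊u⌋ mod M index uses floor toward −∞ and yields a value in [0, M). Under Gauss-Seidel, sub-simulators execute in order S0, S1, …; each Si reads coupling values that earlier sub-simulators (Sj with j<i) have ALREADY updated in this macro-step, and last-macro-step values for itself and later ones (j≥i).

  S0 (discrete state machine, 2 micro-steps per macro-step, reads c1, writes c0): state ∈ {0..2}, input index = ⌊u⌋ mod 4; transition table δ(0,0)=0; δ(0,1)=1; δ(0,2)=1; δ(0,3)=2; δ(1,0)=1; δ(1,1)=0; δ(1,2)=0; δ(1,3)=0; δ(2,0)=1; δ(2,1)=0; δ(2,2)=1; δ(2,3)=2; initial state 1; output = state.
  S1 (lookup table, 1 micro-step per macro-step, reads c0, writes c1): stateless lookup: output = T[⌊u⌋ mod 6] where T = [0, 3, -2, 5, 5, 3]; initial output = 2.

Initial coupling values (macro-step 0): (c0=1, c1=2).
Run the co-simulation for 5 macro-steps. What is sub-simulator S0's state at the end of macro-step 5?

macro 1: S0 reads c1=2 → after 2×micro: 1; S1 reads c0=1 → after 1×micro: 3 ⇒ (c0=1, c1=3)
macro 2: S0 reads c1=3 → after 2×micro: 2; S1 reads c0=2 → after 1×micro: -2 ⇒ (c0=2, c1=-2)
macro 3: S0 reads c1=-2 → after 2×micro: 0; S1 reads c0=0 → after 1×micro: 0 ⇒ (c0=0, c1=0)
macro 4: S0 reads c1=0 → after 2×micro: 0; S1 reads c0=0 → after 1×micro: 0 ⇒ (c0=0, c1=0)
macro 5: S0 reads c1=0 → after 2×micro: 0; S1 reads c0=0 → after 1×micro: 0 ⇒ (c0=0, c1=0)

S0 state at macro-step 5 = 0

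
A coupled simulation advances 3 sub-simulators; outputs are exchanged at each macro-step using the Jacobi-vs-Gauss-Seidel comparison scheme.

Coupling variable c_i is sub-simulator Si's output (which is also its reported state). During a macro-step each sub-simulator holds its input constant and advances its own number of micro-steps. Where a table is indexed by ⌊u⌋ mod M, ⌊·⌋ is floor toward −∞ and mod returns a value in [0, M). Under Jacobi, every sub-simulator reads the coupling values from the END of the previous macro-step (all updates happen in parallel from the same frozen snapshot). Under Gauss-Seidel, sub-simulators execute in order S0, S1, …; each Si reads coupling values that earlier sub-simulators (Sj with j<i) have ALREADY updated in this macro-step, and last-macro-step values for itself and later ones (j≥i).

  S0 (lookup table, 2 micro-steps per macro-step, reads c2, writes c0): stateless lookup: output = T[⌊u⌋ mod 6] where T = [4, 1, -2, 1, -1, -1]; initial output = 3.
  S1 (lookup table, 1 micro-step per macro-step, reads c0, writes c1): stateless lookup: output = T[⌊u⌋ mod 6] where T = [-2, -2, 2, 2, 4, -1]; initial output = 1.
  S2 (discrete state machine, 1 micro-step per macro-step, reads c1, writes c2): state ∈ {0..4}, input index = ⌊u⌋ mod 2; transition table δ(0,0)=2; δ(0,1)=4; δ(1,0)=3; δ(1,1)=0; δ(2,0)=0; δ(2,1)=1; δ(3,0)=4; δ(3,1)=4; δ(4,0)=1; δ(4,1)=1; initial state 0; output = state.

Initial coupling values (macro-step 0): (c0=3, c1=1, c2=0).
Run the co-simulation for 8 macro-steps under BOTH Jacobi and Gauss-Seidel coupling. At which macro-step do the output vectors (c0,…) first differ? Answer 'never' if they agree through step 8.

[Jacobi] macro 1: S0 reads c2=0 → after 2×micro: 4; S1 reads c0=3 → after 1×micro: 2; S2 reads c1=1 → after 1×micro: 4 ⇒ (c0=4, c1=2, c2=4)
[Jacobi] macro 2: S0 reads c2=4 → after 2×micro: -1; S1 reads c0=4 → after 1×micro: 4; S2 reads c1=2 → after 1×micro: 1 ⇒ (c0=-1, c1=4, c2=1)
[Jacobi] macro 3: S0 reads c2=1 → after 2×micro: 1; S1 reads c0=-1 → after 1×micro: -1; S2 reads c1=4 → after 1×micro: 3 ⇒ (c0=1, c1=-1, c2=3)
[Jacobi] macro 4: S0 reads c2=3 → after 2×micro: 1; S1 reads c0=1 → after 1×micro: -2; S2 reads c1=-1 → after 1×micro: 4 ⇒ (c0=1, c1=-2, c2=4)
[Jacobi] macro 5: S0 reads c2=4 → after 2×micro: -1; S1 reads c0=1 → after 1×micro: -2; S2 reads c1=-2 → after 1×micro: 1 ⇒ (c0=-1, c1=-2, c2=1)
[Jacobi] macro 6: S0 reads c2=1 → after 2×micro: 1; S1 reads c0=-1 → after 1×micro: -1; S2 reads c1=-2 → after 1×micro: 3 ⇒ (c0=1, c1=-1, c2=3)
[Jacobi] macro 7: S0 reads c2=3 → after 2×micro: 1; S1 reads c0=1 → after 1×micro: -2; S2 reads c1=-1 → after 1×micro: 4 ⇒ (c0=1, c1=-2, c2=4)
[Jacobi] macro 8: S0 reads c2=4 → after 2×micro: -1; S1 reads c0=1 → after 1×micro: -2; S2 reads c1=-2 → after 1×micro: 1 ⇒ (c0=-1, c1=-2, c2=1)
[Gauss-Seidel] macro 1: S0 reads c2=0 → after 2×micro: 4; S1 reads c0=4 → after 1×micro: 4; S2 reads c1=4 → after 1×micro: 2 ⇒ (c0=4, c1=4, c2=2)
[Gauss-Seidel] macro 2: S0 reads c2=2 → after 2×micro: -2; S1 reads c0=-2 → after 1×micro: 4; S2 reads c1=4 → after 1×micro: 0 ⇒ (c0=-2, c1=4, c2=0)
[Gauss-Seidel] macro 3: S0 reads c2=0 → after 2×micro: 4; S1 reads c0=4 → after 1×micro: 4; S2 reads c1=4 → after 1×micro: 2 ⇒ (c0=4, c1=4, c2=2)
[Gauss-Seidel] macro 4: S0 reads c2=2 → after 2×micro: -2; S1 reads c0=-2 → after 1×micro: 4; S2 reads c1=4 → after 1×micro: 0 ⇒ (c0=-2, c1=4, c2=0)
[Gauss-Seidel] macro 5: S0 reads c2=0 → after 2×micro: 4; S1 reads c0=4 → after 1×micro: 4; S2 reads c1=4 → after 1×micro: 2 ⇒ (c0=4, c1=4, c2=2)
[Gauss-Seidel] macro 6: S0 reads c2=2 → after 2×micro: -2; S1 reads c0=-2 → after 1×micro: 4; S2 reads c1=4 → after 1×micro: 0 ⇒ (c0=-2, c1=4, c2=0)
[Gauss-Seidel] macro 7: S0 reads c2=0 → after 2×micro: 4; S1 reads c0=4 → after 1×micro: 4; S2 reads c1=4 → after 1×micro: 2 ⇒ (c0=4, c1=4, c2=2)
[Gauss-Seidel] macro 8: S0 reads c2=2 → after 2×micro: -2; S1 reads c0=-2 → after 1×micro: 4; S2 reads c1=4 → after 1×micro: 0 ⇒ (c0=-2, c1=4, c2=0)

first divergence at macro-step: 1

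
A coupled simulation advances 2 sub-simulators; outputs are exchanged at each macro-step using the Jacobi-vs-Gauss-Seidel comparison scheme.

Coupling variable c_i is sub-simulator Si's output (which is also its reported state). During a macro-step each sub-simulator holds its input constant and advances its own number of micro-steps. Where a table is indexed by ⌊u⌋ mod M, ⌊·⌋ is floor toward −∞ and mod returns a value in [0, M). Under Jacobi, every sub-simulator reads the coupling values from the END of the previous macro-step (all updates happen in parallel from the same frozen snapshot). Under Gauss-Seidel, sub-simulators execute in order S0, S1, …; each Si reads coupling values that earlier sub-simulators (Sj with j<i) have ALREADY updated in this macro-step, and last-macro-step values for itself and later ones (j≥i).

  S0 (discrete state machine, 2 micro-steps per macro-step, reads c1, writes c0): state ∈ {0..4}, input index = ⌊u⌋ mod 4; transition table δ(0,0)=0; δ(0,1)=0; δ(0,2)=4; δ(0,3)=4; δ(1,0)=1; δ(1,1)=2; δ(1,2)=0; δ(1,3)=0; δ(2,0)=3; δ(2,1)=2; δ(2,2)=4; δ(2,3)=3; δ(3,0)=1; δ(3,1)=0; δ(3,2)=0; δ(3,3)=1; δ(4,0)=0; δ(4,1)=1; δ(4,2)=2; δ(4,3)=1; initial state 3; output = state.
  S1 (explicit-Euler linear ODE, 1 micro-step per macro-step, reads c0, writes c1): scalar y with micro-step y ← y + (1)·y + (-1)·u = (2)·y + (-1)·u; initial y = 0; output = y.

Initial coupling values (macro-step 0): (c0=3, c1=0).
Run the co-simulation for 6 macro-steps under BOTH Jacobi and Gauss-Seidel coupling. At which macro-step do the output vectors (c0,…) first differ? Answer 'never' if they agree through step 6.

first divergence at macro-step: 1

[Jacobi] macro 1: S0 reads c1=0 → after 2×micro: 1; S1 reads c0=3 → after 1×micro: -3 ⇒ (c0=1, c1=-3)
[Jacobi] macro 2: S0 reads c1=-3 → after 2×micro: 2; S1 reads c0=1 → after 1×micro: -7 ⇒ (c0=2, c1=-7)
[Jacobi] macro 3: S0 reads c1=-7 → after 2×micro: 2; S1 reads c0=2 → after 1×micro: -16 ⇒ (c0=2, c1=-16)
[Jacobi] macro 4: S0 reads c1=-16 → after 2×micro: 1; S1 reads c0=2 → after 1×micro: -34 ⇒ (c0=1, c1=-34)
[Jacobi] macro 5: S0 reads c1=-34 → after 2×micro: 4; S1 reads c0=1 → after 1×micro: -69 ⇒ (c0=4, c1=-69)
[Jacobi] macro 6: S0 reads c1=-69 → after 2×micro: 0; S1 reads c0=4 → after 1×micro: -142 ⇒ (c0=0, c1=-142)
[Gauss-Seidel] macro 1: S0 reads c1=0 → after 2×micro: 1; S1 reads c0=1 → after 1×micro: -1 ⇒ (c0=1, c1=-1)
[Gauss-Seidel] macro 2: S0 reads c1=-1 → after 2×micro: 4; S1 reads c0=4 → after 1×micro: -6 ⇒ (c0=4, c1=-6)
[Gauss-Seidel] macro 3: S0 reads c1=-6 → after 2×micro: 4; S1 reads c0=4 → after 1×micro: -16 ⇒ (c0=4, c1=-16)
[Gauss-Seidel] macro 4: S0 reads c1=-16 → after 2×micro: 0; S1 reads c0=0 → after 1×micro: -32 ⇒ (c0=0, c1=-32)
[Gauss-Seidel] macro 5: S0 reads c1=-32 → after 2×micro: 0; S1 reads c0=0 → after 1×micro: -64 ⇒ (c0=0, c1=-64)
[Gauss-Seidel] macro 6: S0 reads c1=-64 → after 2×micro: 0; S1 reads c0=0 → after 1×micro: -128 ⇒ (c0=0, c1=-128)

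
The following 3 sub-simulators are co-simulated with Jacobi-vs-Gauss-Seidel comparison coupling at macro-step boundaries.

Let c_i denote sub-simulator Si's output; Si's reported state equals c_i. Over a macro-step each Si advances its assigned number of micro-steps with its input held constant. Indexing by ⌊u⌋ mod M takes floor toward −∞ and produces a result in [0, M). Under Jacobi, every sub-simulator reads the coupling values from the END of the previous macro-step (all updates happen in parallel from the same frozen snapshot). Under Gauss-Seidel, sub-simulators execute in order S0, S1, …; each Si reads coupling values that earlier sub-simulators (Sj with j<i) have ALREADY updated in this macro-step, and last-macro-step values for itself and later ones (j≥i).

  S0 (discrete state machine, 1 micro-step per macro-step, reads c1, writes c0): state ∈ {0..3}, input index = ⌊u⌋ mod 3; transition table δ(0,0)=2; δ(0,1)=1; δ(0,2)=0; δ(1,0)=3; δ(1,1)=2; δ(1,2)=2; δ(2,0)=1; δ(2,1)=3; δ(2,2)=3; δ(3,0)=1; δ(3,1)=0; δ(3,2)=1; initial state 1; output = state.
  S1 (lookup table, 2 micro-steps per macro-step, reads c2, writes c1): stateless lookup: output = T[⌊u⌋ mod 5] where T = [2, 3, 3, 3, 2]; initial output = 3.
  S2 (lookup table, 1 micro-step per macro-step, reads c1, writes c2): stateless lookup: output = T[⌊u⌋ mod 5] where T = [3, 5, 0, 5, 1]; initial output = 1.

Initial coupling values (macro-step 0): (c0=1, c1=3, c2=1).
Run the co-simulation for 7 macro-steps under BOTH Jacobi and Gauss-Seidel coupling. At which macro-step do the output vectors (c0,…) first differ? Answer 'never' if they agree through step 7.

[Jacobi] macro 1: S0 reads c1=3 → after 1×micro: 3; S1 reads c2=1 → after 2×micro: 3; S2 reads c1=3 → after 1×micro: 5 ⇒ (c0=3, c1=3, c2=5)
[Jacobi] macro 2: S0 reads c1=3 → after 1×micro: 1; S1 reads c2=5 → after 2×micro: 2; S2 reads c1=3 → after 1×micro: 5 ⇒ (c0=1, c1=2, c2=5)
[Jacobi] macro 3: S0 reads c1=2 → after 1×micro: 2; S1 reads c2=5 → after 2×micro: 2; S2 reads c1=2 → after 1×micro: 0 ⇒ (c0=2, c1=2, c2=0)
[Jacobi] macro 4: S0 reads c1=2 → after 1×micro: 3; S1 reads c2=0 → after 2×micro: 2; S2 reads c1=2 → after 1×micro: 0 ⇒ (c0=3, c1=2, c2=0)
[Jacobi] macro 5: S0 reads c1=2 → after 1×micro: 1; S1 reads c2=0 → after 2×micro: 2; S2 reads c1=2 → after 1×micro: 0 ⇒ (c0=1, c1=2, c2=0)
[Jacobi] macro 6: S0 reads c1=2 → after 1×micro: 2; S1 reads c2=0 → after 2×micro: 2; S2 reads c1=2 → after 1×micro: 0 ⇒ (c0=2, c1=2, c2=0)
[Jacobi] macro 7: S0 reads c1=2 → after 1×micro: 3; S1 reads c2=0 → after 2×micro: 2; S2 reads c1=2 → after 1×micro: 0 ⇒ (c0=3, c1=2, c2=0)
[Gauss-Seidel] macro 1: S0 reads c1=3 → after 1×micro: 3; S1 reads c2=1 → after 2×micro: 3; S2 reads c1=3 → after 1×micro: 5 ⇒ (c0=3, c1=3, c2=5)
[Gauss-Seidel] macro 2: S0 reads c1=3 → after 1×micro: 1; S1 reads c2=5 → after 2×micro: 2; S2 reads c1=2 → after 1×micro: 0 ⇒ (c0=1, c1=2, c2=0)
[Gauss-Seidel] macro 3: S0 reads c1=2 → after 1×micro: 2; S1 reads c2=0 → after 2×micro: 2; S2 reads c1=2 → after 1×micro: 0 ⇒ (c0=2, c1=2, c2=0)
[Gauss-Seidel] macro 4: S0 reads c1=2 → after 1×micro: 3; S1 reads c2=0 → after 2×micro: 2; S2 reads c1=2 → after 1×micro: 0 ⇒ (c0=3, c1=2, c2=0)
[Gauss-Seidel] macro 5: S0 reads c1=2 → after 1×micro: 1; S1 reads c2=0 → after 2×micro: 2; S2 reads c1=2 → after 1×micro: 0 ⇒ (c0=1, c1=2, c2=0)
[Gauss-Seidel] macro 6: S0 reads c1=2 → after 1×micro: 2; S1 reads c2=0 → after 2×micro: 2; S2 reads c1=2 → after 1×micro: 0 ⇒ (c0=2, c1=2, c2=0)
[Gauss-Seidel] macro 7: S0 reads c1=2 → after 1×micro: 3; S1 reads c2=0 → after 2×micro: 2; S2 reads c1=2 → after 1×micro: 0 ⇒ (c0=3, c1=2, c2=0)

first divergence at macro-step: 2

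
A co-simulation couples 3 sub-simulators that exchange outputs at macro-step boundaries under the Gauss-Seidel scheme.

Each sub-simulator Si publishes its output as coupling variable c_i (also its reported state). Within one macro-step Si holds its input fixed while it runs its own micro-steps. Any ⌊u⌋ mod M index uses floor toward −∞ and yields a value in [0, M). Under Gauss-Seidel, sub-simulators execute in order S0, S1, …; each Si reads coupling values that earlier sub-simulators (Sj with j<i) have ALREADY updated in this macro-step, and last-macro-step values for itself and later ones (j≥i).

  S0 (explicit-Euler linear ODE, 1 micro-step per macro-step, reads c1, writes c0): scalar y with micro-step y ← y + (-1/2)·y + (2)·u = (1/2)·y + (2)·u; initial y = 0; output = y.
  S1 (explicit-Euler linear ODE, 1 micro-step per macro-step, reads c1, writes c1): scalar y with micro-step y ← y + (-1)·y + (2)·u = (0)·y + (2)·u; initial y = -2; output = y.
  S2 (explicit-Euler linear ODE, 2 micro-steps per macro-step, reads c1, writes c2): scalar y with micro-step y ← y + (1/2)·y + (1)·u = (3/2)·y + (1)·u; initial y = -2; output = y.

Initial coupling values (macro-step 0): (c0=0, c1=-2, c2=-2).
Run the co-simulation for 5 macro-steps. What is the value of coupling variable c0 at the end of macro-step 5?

c0 at macro-step 5 = -341/4

macro 1: S0 reads c1=-2 → after 1×micro: -4; S1 reads c1=-2 → after 1×micro: -4; S2 reads c1=-4 → after 2×micro: -29/2 ⇒ (c0=-4, c1=-4, c2=-29/2)
macro 2: S0 reads c1=-4 → after 1×micro: -10; S1 reads c1=-4 → after 1×micro: -8; S2 reads c1=-8 → after 2×micro: -421/8 ⇒ (c0=-10, c1=-8, c2=-421/8)
macro 3: S0 reads c1=-8 → after 1×micro: -21; S1 reads c1=-8 → after 1×micro: -16; S2 reads c1=-16 → after 2×micro: -5069/32 ⇒ (c0=-21, c1=-16, c2=-5069/32)
macro 4: S0 reads c1=-16 → after 1×micro: -85/2; S1 reads c1=-16 → after 1×micro: -32; S2 reads c1=-32 → after 2×micro: -55861/128 ⇒ (c0=-85/2, c1=-32, c2=-55861/128)
macro 5: S0 reads c1=-32 → after 1×micro: -341/4; S1 reads c1=-32 → after 1×micro: -64; S2 reads c1=-64 → after 2×micro: -584669/512 ⇒ (c0=-341/4, c1=-64, c2=-584669/512)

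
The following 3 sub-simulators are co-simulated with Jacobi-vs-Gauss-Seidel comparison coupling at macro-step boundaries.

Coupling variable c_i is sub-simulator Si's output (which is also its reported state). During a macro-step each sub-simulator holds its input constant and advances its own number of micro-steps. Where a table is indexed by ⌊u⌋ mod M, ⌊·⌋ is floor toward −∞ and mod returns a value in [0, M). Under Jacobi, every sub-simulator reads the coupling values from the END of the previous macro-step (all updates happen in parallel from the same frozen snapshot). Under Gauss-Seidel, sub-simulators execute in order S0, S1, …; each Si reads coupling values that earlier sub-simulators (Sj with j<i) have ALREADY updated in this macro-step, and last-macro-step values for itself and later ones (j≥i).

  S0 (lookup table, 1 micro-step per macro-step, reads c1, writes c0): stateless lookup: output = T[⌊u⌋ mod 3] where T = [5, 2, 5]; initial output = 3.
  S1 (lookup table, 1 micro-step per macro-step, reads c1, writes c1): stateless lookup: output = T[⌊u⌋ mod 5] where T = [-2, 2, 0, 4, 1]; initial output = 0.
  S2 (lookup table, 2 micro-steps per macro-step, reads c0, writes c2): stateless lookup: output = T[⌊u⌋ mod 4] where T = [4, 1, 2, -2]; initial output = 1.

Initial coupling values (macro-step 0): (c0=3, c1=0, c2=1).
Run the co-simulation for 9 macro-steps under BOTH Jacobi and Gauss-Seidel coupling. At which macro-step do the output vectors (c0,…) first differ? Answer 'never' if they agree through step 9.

first divergence at macro-step: 1

[Jacobi] macro 1: S0 reads c1=0 → after 1×micro: 5; S1 reads c1=0 → after 1×micro: -2; S2 reads c0=3 → after 2×micro: -2 ⇒ (c0=5, c1=-2, c2=-2)
[Jacobi] macro 2: S0 reads c1=-2 → after 1×micro: 2; S1 reads c1=-2 → after 1×micro: 4; S2 reads c0=5 → after 2×micro: 1 ⇒ (c0=2, c1=4, c2=1)
[Jacobi] macro 3: S0 reads c1=4 → after 1×micro: 2; S1 reads c1=4 → after 1×micro: 1; S2 reads c0=2 → after 2×micro: 2 ⇒ (c0=2, c1=1, c2=2)
[Jacobi] macro 4: S0 reads c1=1 → after 1×micro: 2; S1 reads c1=1 → after 1×micro: 2; S2 reads c0=2 → after 2×micro: 2 ⇒ (c0=2, c1=2, c2=2)
[Jacobi] macro 5: S0 reads c1=2 → after 1×micro: 5; S1 reads c1=2 → after 1×micro: 0; S2 reads c0=2 → after 2×micro: 2 ⇒ (c0=5, c1=0, c2=2)
[Jacobi] macro 6: S0 reads c1=0 → after 1×micro: 5; S1 reads c1=0 → after 1×micro: -2; S2 reads c0=5 → after 2×micro: 1 ⇒ (c0=5, c1=-2, c2=1)
[Jacobi] macro 7: S0 reads c1=-2 → after 1×micro: 2; S1 reads c1=-2 → after 1×micro: 4; S2 reads c0=5 → after 2×micro: 1 ⇒ (c0=2, c1=4, c2=1)
[Jacobi] macro 8: S0 reads c1=4 → after 1×micro: 2; S1 reads c1=4 → after 1×micro: 1; S2 reads c0=2 → after 2×micro: 2 ⇒ (c0=2, c1=1, c2=2)
[Jacobi] macro 9: S0 reads c1=1 → after 1×micro: 2; S1 reads c1=1 → after 1×micro: 2; S2 reads c0=2 → after 2×micro: 2 ⇒ (c0=2, c1=2, c2=2)
[Gauss-Seidel] macro 1: S0 reads c1=0 → after 1×micro: 5; S1 reads c1=0 → after 1×micro: -2; S2 reads c0=5 → after 2×micro: 1 ⇒ (c0=5, c1=-2, c2=1)
[Gauss-Seidel] macro 2: S0 reads c1=-2 → after 1×micro: 2; S1 reads c1=-2 → after 1×micro: 4; S2 reads c0=2 → after 2×micro: 2 ⇒ (c0=2, c1=4, c2=2)
[Gauss-Seidel] macro 3: S0 reads c1=4 → after 1×micro: 2; S1 reads c1=4 → after 1×micro: 1; S2 reads c0=2 → after 2×micro: 2 ⇒ (c0=2, c1=1, c2=2)
[Gauss-Seidel] macro 4: S0 reads c1=1 → after 1×micro: 2; S1 reads c1=1 → after 1×micro: 2; S2 reads c0=2 → after 2×micro: 2 ⇒ (c0=2, c1=2, c2=2)
[Gauss-Seidel] macro 5: S0 reads c1=2 → after 1×micro: 5; S1 reads c1=2 → after 1×micro: 0; S2 reads c0=5 → after 2×micro: 1 ⇒ (c0=5, c1=0, c2=1)
[Gauss-Seidel] macro 6: S0 reads c1=0 → after 1×micro: 5; S1 reads c1=0 → after 1×micro: -2; S2 reads c0=5 → after 2×micro: 1 ⇒ (c0=5, c1=-2, c2=1)
[Gauss-Seidel] macro 7: S0 reads c1=-2 → after 1×micro: 2; S1 reads c1=-2 → after 1×micro: 4; S2 reads c0=2 → after 2×micro: 2 ⇒ (c0=2, c1=4, c2=2)
[Gauss-Seidel] macro 8: S0 reads c1=4 → after 1×micro: 2; S1 reads c1=4 → after 1×micro: 1; S2 reads c0=2 → after 2×micro: 2 ⇒ (c0=2, c1=1, c2=2)
[Gauss-Seidel] macro 9: S0 reads c1=1 → after 1×micro: 2; S1 reads c1=1 → after 1×micro: 2; S2 reads c0=2 → after 2×micro: 2 ⇒ (c0=2, c1=2, c2=2)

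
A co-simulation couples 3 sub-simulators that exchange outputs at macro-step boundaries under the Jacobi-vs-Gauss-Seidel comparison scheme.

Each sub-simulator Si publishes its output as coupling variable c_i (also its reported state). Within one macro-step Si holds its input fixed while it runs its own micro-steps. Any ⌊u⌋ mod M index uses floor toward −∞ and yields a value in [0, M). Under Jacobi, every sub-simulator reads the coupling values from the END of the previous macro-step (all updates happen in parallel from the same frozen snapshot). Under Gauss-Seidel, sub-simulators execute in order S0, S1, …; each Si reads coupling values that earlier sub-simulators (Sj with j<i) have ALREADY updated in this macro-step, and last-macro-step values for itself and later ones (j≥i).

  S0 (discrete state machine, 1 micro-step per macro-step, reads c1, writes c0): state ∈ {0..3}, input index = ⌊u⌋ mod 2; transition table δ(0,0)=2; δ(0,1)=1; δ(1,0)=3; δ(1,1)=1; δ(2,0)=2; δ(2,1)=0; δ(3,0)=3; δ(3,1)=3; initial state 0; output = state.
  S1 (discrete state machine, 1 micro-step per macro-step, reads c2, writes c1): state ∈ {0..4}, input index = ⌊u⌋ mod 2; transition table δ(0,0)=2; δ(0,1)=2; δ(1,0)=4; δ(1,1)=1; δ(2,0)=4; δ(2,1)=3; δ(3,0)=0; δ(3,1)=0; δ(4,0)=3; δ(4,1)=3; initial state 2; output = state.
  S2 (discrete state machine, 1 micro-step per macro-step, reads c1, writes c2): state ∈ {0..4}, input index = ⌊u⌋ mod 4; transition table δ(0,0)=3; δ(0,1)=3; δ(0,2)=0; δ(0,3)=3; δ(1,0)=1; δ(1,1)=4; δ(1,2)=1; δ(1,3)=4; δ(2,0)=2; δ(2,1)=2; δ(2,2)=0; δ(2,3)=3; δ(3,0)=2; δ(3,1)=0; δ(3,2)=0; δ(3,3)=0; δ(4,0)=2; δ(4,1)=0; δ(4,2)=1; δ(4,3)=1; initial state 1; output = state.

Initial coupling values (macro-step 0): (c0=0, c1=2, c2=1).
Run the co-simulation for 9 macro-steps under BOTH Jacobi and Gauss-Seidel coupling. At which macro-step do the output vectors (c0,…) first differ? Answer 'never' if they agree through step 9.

first divergence at macro-step: 1

[Jacobi] macro 1: S0 reads c1=2 → after 1×micro: 2; S1 reads c2=1 → after 1×micro: 3; S2 reads c1=2 → after 1×micro: 1 ⇒ (c0=2, c1=3, c2=1)
[Jacobi] macro 2: S0 reads c1=3 → after 1×micro: 0; S1 reads c2=1 → after 1×micro: 0; S2 reads c1=3 → after 1×micro: 4 ⇒ (c0=0, c1=0, c2=4)
[Jacobi] macro 3: S0 reads c1=0 → after 1×micro: 2; S1 reads c2=4 → after 1×micro: 2; S2 reads c1=0 → after 1×micro: 2 ⇒ (c0=2, c1=2, c2=2)
[Jacobi] macro 4: S0 reads c1=2 → after 1×micro: 2; S1 reads c2=2 → after 1×micro: 4; S2 reads c1=2 → after 1×micro: 0 ⇒ (c0=2, c1=4, c2=0)
[Jacobi] macro 5: S0 reads c1=4 → after 1×micro: 2; S1 reads c2=0 → after 1×micro: 3; S2 reads c1=4 → after 1×micro: 3 ⇒ (c0=2, c1=3, c2=3)
[Jacobi] macro 6: S0 reads c1=3 → after 1×micro: 0; S1 reads c2=3 → after 1×micro: 0; S2 reads c1=3 → after 1×micro: 0 ⇒ (c0=0, c1=0, c2=0)
[Jacobi] macro 7: S0 reads c1=0 → after 1×micro: 2; S1 reads c2=0 → after 1×micro: 2; S2 reads c1=0 → after 1×micro: 3 ⇒ (c0=2, c1=2, c2=3)
[Jacobi] macro 8: S0 reads c1=2 → after 1×micro: 2; S1 reads c2=3 → after 1×micro: 3; S2 reads c1=2 → after 1×micro: 0 ⇒ (c0=2, c1=3, c2=0)
[Jacobi] macro 9: S0 reads c1=3 → after 1×micro: 0; S1 reads c2=0 → after 1×micro: 0; S2 reads c1=3 → after 1×micro: 3 ⇒ (c0=0, c1=0, c2=3)
[Gauss-Seidel] macro 1: S0 reads c1=2 → after 1×micro: 2; S1 reads c2=1 → after 1×micro: 3; S2 reads c1=3 → after 1×micro: 4 ⇒ (c0=2, c1=3, c2=4)
[Gauss-Seidel] macro 2: S0 reads c1=3 → after 1×micro: 0; S1 reads c2=4 → after 1×micro: 0; S2 reads c1=0 → after 1×micro: 2 ⇒ (c0=0, c1=0, c2=2)
[Gauss-Seidel] macro 3: S0 reads c1=0 → after 1×micro: 2; S1 reads c2=2 → after 1×micro: 2; S2 reads c1=2 → after 1×micro: 0 ⇒ (c0=2, c1=2, c2=0)
[Gauss-Seidel] macro 4: S0 reads c1=2 → after 1×micro: 2; S1 reads c2=0 → after 1×micro: 4; S2 reads c1=4 → after 1×micro: 3 ⇒ (c0=2, c1=4, c2=3)
[Gauss-Seidel] macro 5: S0 reads c1=4 → after 1×micro: 2; S1 reads c2=3 → after 1×micro: 3; S2 reads c1=3 → after 1×micro: 0 ⇒ (c0=2, c1=3, c2=0)
[Gauss-Seidel] macro 6: S0 reads c1=3 → after 1×micro: 0; S1 reads c2=0 → after 1×micro: 0; S2 reads c1=0 → after 1×micro: 3 ⇒ (c0=0, c1=0, c2=3)
[Gauss-Seidel] macro 7: S0 reads c1=0 → after 1×micro: 2; S1 reads c2=3 → after 1×micro: 2; S2 reads c1=2 → after 1×micro: 0 ⇒ (c0=2, c1=2, c2=0)
[Gauss-Seidel] macro 8: S0 reads c1=2 → after 1×micro: 2; S1 reads c2=0 → after 1×micro: 4; S2 reads c1=4 → after 1×micro: 3 ⇒ (c0=2, c1=4, c2=3)
[Gauss-Seidel] macro 9: S0 reads c1=4 → after 1×micro: 2; S1 reads c2=3 → after 1×micro: 3; S2 reads c1=3 → after 1×micro: 0 ⇒ (c0=2, c1=3, c2=0)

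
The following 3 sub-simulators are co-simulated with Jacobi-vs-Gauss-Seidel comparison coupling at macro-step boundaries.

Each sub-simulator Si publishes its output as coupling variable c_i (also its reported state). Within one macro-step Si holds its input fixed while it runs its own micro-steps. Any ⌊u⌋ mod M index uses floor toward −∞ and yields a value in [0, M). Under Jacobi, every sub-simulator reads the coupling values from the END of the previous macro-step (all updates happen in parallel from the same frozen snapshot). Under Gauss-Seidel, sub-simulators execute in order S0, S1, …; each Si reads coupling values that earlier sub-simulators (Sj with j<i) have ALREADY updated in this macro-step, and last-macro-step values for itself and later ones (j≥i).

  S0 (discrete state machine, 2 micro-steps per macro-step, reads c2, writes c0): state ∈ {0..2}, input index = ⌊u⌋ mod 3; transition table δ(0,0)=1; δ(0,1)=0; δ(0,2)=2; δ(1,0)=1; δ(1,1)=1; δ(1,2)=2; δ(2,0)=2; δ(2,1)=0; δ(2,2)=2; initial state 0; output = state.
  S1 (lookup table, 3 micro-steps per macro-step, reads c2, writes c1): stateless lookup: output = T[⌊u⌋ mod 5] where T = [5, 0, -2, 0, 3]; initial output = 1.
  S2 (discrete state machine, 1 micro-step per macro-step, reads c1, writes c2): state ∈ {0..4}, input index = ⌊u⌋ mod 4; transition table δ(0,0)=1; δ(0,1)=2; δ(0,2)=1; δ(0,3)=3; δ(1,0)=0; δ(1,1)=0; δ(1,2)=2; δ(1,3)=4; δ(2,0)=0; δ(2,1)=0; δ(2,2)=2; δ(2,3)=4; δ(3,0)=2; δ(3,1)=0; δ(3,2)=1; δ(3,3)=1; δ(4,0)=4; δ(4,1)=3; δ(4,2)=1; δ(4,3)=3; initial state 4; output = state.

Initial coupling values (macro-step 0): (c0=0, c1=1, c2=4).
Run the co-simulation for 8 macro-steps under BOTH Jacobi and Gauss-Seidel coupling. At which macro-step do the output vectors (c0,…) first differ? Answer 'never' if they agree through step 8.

[Jacobi] macro 1: S0 reads c2=4 → after 2×micro: 0; S1 reads c2=4 → after 3×micro: 3; S2 reads c1=1 → after 1×micro: 3 ⇒ (c0=0, c1=3, c2=3)
[Jacobi] macro 2: S0 reads c2=3 → after 2×micro: 1; S1 reads c2=3 → after 3×micro: 0; S2 reads c1=3 → after 1×micro: 1 ⇒ (c0=1, c1=0, c2=1)
[Jacobi] macro 3: S0 reads c2=1 → after 2×micro: 1; S1 reads c2=1 → after 3×micro: 0; S2 reads c1=0 → after 1×micro: 0 ⇒ (c0=1, c1=0, c2=0)
[Jacobi] macro 4: S0 reads c2=0 → after 2×micro: 1; S1 reads c2=0 → after 3×micro: 5; S2 reads c1=0 → after 1×micro: 1 ⇒ (c0=1, c1=5, c2=1)
[Jacobi] macro 5: S0 reads c2=1 → after 2×micro: 1; S1 reads c2=1 → after 3×micro: 0; S2 reads c1=5 → after 1×micro: 0 ⇒ (c0=1, c1=0, c2=0)
[Jacobi] macro 6: S0 reads c2=0 → after 2×micro: 1; S1 reads c2=0 → after 3×micro: 5; S2 reads c1=0 → after 1×micro: 1 ⇒ (c0=1, c1=5, c2=1)
[Jacobi] macro 7: S0 reads c2=1 → after 2×micro: 1; S1 reads c2=1 → after 3×micro: 0; S2 reads c1=5 → after 1×micro: 0 ⇒ (c0=1, c1=0, c2=0)
[Jacobi] macro 8: S0 reads c2=0 → after 2×micro: 1; S1 reads c2=0 → after 3×micro: 5; S2 reads c1=0 → after 1×micro: 1 ⇒ (c0=1, c1=5, c2=1)
[Gauss-Seidel] macro 1: S0 reads c2=4 → after 2×micro: 0; S1 reads c2=4 → after 3×micro: 3; S2 reads c1=3 → after 1×micro: 3 ⇒ (c0=0, c1=3, c2=3)
[Gauss-Seidel] macro 2: S0 reads c2=3 → after 2×micro: 1; S1 reads c2=3 → after 3×micro: 0; S2 reads c1=0 → after 1×micro: 2 ⇒ (c0=1, c1=0, c2=2)
[Gauss-Seidel] macro 3: S0 reads c2=2 → after 2×micro: 2; S1 reads c2=2 → after 3×micro: -2; S2 reads c1=-2 → after 1×micro: 2 ⇒ (c0=2, c1=-2, c2=2)
[Gauss-Seidel] macro 4: S0 reads c2=2 → after 2×micro: 2; S1 reads c2=2 → after 3×micro: -2; S2 reads c1=-2 → after 1×micro: 2 ⇒ (c0=2, c1=-2, c2=2)
[Gauss-Seidel] macro 5: S0 reads c2=2 → after 2×micro: 2; S1 reads c2=2 → after 3×micro: -2; S2 reads c1=-2 → after 1×micro: 2 ⇒ (c0=2, c1=-2, c2=2)
[Gauss-Seidel] macro 6: S0 reads c2=2 → after 2×micro: 2; S1 reads c2=2 → after 3×micro: -2; S2 reads c1=-2 → after 1×micro: 2 ⇒ (c0=2, c1=-2, c2=2)
[Gauss-Seidel] macro 7: S0 reads c2=2 → after 2×micro: 2; S1 reads c2=2 → after 3×micro: -2; S2 reads c1=-2 → after 1×micro: 2 ⇒ (c0=2, c1=-2, c2=2)
[Gauss-Seidel] macro 8: S0 reads c2=2 → after 2×micro: 2; S1 reads c2=2 → after 3×micro: -2; S2 reads c1=-2 → after 1×micro: 2 ⇒ (c0=2, c1=-2, c2=2)

first divergence at macro-step: 2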